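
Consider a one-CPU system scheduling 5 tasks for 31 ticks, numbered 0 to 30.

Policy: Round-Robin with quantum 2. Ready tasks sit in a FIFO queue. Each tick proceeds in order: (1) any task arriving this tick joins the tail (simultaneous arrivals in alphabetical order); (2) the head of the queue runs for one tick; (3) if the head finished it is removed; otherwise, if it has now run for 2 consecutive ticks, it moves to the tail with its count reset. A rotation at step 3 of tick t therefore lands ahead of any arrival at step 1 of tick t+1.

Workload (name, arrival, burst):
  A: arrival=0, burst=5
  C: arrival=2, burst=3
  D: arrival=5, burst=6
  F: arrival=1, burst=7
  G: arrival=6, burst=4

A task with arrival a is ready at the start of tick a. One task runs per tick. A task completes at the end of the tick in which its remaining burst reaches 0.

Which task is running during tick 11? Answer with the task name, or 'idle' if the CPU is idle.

t=0: queue=[A] q_used=0 → run A
t=1: queue=[A,F] q_used=1 → run A
t=2: queue=[F,A,C] q_used=0 → run F
t=3: queue=[F,A,C] q_used=1 → run F
t=4: queue=[A,C,F] q_used=0 → run A
t=5: queue=[A,C,F,D] q_used=1 → run A
t=6: queue=[C,F,D,A,G] q_used=0 → run C
t=7: queue=[C,F,D,A,G] q_used=1 → run C
t=8: queue=[F,D,A,G,C] q_used=0 → run F
t=9: queue=[F,D,A,G,C] q_used=1 → run F
t=10: queue=[D,A,G,C,F] q_used=0 → run D
t=11: queue=[D,A,G,C,F] q_used=1 → run D
t=12: queue=[A,G,C,F,D] q_used=0 → run A
t=13: queue=[G,C,F,D] q_used=0 → run G
t=14: queue=[G,C,F,D] q_used=1 → run G
t=15: queue=[C,F,D,G] q_used=0 → run C
t=16: queue=[F,D,G] q_used=0 → run F
t=17: queue=[F,D,G] q_used=1 → run F
t=18: queue=[D,G,F] q_used=0 → run D
t=19: queue=[D,G,F] q_used=1 → run D
t=20: queue=[G,F,D] q_used=0 → run G
t=21: queue=[G,F,D] q_used=1 → run G
t=22: queue=[F,D] q_used=0 → run F
t=23: queue=[D] q_used=0 → run D
t=24: queue=[D] q_used=1 → run D
t=25: (idle)
t=26: (idle)
t=27: (idle)
t=28: (idle)
t=29: (idle)
t=30: (idle)

running at tick 11 = D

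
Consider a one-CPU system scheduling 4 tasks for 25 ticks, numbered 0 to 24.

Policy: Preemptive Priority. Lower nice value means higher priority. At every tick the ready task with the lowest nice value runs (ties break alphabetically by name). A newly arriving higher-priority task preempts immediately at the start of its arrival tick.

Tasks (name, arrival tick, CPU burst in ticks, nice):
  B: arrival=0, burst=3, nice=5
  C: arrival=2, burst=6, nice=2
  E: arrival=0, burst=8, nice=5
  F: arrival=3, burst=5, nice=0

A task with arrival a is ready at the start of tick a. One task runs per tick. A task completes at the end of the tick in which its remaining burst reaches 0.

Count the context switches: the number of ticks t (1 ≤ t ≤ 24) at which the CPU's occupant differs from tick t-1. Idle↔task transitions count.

t=0: ready={B,E} → run B
t=1: ready={B,E} → run B
t=2: ready={B,C,E} → run C
t=3: ready={B,C,E,F} → run F
t=4: ready={B,C,E,F} → run F
t=5: ready={B,C,E,F} → run F
t=6: ready={B,C,E,F} → run F
t=7: ready={B,C,E,F} → run F
t=8: ready={B,C,E} → run C
t=9: ready={B,C,E} → run C
t=10: ready={B,C,E} → run C
t=11: ready={B,C,E} → run C
t=12: ready={B,C,E} → run C
t=13: ready={B,E} → run B
t=14: ready={E} → run E
t=15: ready={E} → run E
t=16: ready={E} → run E
t=17: ready={E} → run E
t=18: ready={E} → run E
t=19: ready={E} → run E
t=20: ready={E} → run E
t=21: ready={E} → run E
t=22: (idle)
t=23: (idle)
t=24: (idle)

context switches = 6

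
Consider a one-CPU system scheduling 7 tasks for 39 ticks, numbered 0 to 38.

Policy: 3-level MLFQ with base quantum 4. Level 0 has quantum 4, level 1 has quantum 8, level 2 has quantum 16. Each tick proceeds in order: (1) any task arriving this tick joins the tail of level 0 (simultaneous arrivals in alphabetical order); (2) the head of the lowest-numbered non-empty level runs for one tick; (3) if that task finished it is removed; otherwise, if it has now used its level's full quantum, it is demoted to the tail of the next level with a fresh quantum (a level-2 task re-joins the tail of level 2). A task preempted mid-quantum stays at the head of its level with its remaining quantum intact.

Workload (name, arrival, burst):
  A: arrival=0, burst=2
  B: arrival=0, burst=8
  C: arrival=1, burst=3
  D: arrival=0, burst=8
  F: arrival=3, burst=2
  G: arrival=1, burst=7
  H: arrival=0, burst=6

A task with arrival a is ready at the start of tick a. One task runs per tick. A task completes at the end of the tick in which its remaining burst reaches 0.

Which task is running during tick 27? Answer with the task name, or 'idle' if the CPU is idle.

t=0: L0/L1/L2 = ABDH/-/- → run A
t=1: L0/L1/L2 = ABDHCG/-/- → run A
t=2: L0/L1/L2 = BDHCG/-/- → run B
t=3: L0/L1/L2 = BDHCGF/-/- → run B
t=4: L0/L1/L2 = BDHCGF/-/- → run B
t=5: L0/L1/L2 = BDHCGF/-/- → run B
t=6: L0/L1/L2 = DHCGF/B/- → run D
t=7: L0/L1/L2 = DHCGF/B/- → run D
t=8: L0/L1/L2 = DHCGF/B/- → run D
t=9: L0/L1/L2 = DHCGF/B/- → run D
t=10: L0/L1/L2 = HCGF/BD/- → run H
t=11: L0/L1/L2 = HCGF/BD/- → run H
t=12: L0/L1/L2 = HCGF/BD/- → run H
t=13: L0/L1/L2 = HCGF/BD/- → run H
t=14: L0/L1/L2 = CGF/BDH/- → run C
t=15: L0/L1/L2 = CGF/BDH/- → run C
t=16: L0/L1/L2 = CGF/BDH/- → run C
t=17: L0/L1/L2 = GF/BDH/- → run G
t=18: L0/L1/L2 = GF/BDH/- → run G
t=19: L0/L1/L2 = GF/BDH/- → run G
t=20: L0/L1/L2 = GF/BDH/- → run G
t=21: L0/L1/L2 = F/BDHG/- → run F
t=22: L0/L1/L2 = F/BDHG/- → run F
t=23: L0/L1/L2 = -/BDHG/- → run B
t=24: L0/L1/L2 = -/BDHG/- → run B
t=25: L0/L1/L2 = -/BDHG/- → run B
t=26: L0/L1/L2 = -/BDHG/- → run B
t=27: L0/L1/L2 = -/DHG/- → run D
t=28: L0/L1/L2 = -/DHG/- → run D
t=29: L0/L1/L2 = -/DHG/- → run D
t=30: L0/L1/L2 = -/DHG/- → run D
t=31: L0/L1/L2 = -/HG/- → run H
t=32: L0/L1/L2 = -/HG/- → run H
t=33: L0/L1/L2 = -/G/- → run G
t=34: L0/L1/L2 = -/G/- → run G
t=35: L0/L1/L2 = -/G/- → run G
t=36: (idle)
t=37: (idle)
t=38: (idle)

running at tick 27 = D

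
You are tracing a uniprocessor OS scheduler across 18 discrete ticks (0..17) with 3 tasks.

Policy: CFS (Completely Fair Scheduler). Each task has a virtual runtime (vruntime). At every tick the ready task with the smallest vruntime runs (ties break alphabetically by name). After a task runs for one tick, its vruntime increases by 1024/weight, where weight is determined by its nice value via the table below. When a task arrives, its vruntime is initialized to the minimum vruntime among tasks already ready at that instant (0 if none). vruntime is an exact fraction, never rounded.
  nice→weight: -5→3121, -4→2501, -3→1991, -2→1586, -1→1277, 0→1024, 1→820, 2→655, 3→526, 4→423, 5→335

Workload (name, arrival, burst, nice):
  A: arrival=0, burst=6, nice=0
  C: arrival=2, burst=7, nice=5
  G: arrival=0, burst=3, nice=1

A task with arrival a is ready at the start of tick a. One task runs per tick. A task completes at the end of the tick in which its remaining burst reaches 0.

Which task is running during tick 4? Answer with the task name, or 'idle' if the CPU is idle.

running at tick 4 = G

t=0: vr[A=0 G=0] → run A
t=1: vr[A=1 G=0] → run G
t=2: vr[A=1 C=1 G=256/205] → run A
t=3: vr[A=2 C=1 G=256/205] → run C
t=4: vr[A=2 C=1359/335 G=256/205] → run G
t=5: vr[A=2 C=1359/335 G=512/205] → run A
t=6: vr[A=3 C=1359/335 G=512/205] → run G
t=7: vr[A=3 C=1359/335] → run A
t=8: vr[A=4 C=1359/335] → run A
t=9: vr[A=5 C=1359/335] → run C
t=10: vr[A=5 C=2383/335] → run A
t=11: vr[C=2383/335] → run C
t=12: vr[C=3407/335] → run C
t=13: vr[C=4431/335] → run C
t=14: vr[C=1091/67] → run C
t=15: vr[C=6479/335] → run C
t=16: (idle)
t=17: (idle)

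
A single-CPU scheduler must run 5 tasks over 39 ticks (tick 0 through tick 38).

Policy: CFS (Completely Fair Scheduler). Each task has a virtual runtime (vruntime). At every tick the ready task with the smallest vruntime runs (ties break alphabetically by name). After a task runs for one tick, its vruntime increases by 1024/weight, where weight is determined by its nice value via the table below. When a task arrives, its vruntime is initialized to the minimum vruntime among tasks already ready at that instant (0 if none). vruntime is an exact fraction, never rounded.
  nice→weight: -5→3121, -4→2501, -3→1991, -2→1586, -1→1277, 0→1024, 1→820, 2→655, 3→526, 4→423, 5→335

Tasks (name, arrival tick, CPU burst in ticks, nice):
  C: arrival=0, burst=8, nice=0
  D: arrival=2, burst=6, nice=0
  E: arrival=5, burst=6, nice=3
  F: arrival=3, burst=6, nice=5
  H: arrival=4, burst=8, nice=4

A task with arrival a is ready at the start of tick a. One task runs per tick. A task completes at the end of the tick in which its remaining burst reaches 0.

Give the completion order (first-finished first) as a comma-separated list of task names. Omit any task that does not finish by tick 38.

completion order = C, D, E, F, H

t=0: vr[C=0] → run C
t=1: vr[C=1] → run C
t=2: vr[C=2 D=2] → run C
t=3: vr[C=3 D=2 F=2] → run D
t=4: vr[C=3 D=3 F=2 H=2] → run F
t=5: vr[C=3 D=3 E=2 F=1694/335 H=2] → run E
t=6: vr[C=3 D=3 E=1038/263 F=1694/335 H=2] → run H
t=7: vr[C=3 D=3 E=1038/263 F=1694/335 H=1870/423] → run C
t=8: vr[C=4 D=3 E=1038/263 F=1694/335 H=1870/423] → run D
t=9: vr[C=4 D=4 E=1038/263 F=1694/335 H=1870/423] → run E
t=10: vr[C=4 D=4 E=1550/263 F=1694/335 H=1870/423] → run C
t=11: vr[C=5 D=4 E=1550/263 F=1694/335 H=1870/423] → run D
t=12: vr[C=5 D=5 E=1550/263 F=1694/335 H=1870/423] → run H
t=13: vr[C=5 D=5 E=1550/263 F=1694/335 H=2894/423] → run C
t=14: vr[C=6 D=5 E=1550/263 F=1694/335 H=2894/423] → run D
t=15: vr[C=6 D=6 E=1550/263 F=1694/335 H=2894/423] → run F
t=16: vr[C=6 D=6 E=1550/263 F=2718/335 H=2894/423] → run E
t=17: vr[C=6 D=6 E=2062/263 F=2718/335 H=2894/423] → run C
t=18: vr[C=7 D=6 E=2062/263 F=2718/335 H=2894/423] → run D
t=19: vr[C=7 D=7 E=2062/263 F=2718/335 H=2894/423] → run H
t=20: vr[C=7 D=7 E=2062/263 F=2718/335 H=1306/141] → run C
t=21: vr[D=7 E=2062/263 F=2718/335 H=1306/141] → run D
t=22: vr[E=2062/263 F=2718/335 H=1306/141] → run E
t=23: vr[E=2574/263 F=2718/335 H=1306/141] → run F
t=24: vr[E=2574/263 F=3742/335 H=1306/141] → run H
t=25: vr[E=2574/263 F=3742/335 H=4942/423] → run E
t=26: vr[E=3086/263 F=3742/335 H=4942/423] → run F
t=27: vr[E=3086/263 F=4766/335 H=4942/423] → run H
t=28: vr[E=3086/263 F=4766/335 H=5966/423] → run E
t=29: vr[F=4766/335 H=5966/423] → run H
t=30: vr[F=4766/335 H=2330/141] → run F
t=31: vr[F=1158/67 H=2330/141] → run H
t=32: vr[F=1158/67 H=8014/423] → run F
t=33: vr[H=8014/423] → run H
t=34: (idle)
t=35: (idle)
t=36: (idle)
t=37: (idle)
t=38: (idle)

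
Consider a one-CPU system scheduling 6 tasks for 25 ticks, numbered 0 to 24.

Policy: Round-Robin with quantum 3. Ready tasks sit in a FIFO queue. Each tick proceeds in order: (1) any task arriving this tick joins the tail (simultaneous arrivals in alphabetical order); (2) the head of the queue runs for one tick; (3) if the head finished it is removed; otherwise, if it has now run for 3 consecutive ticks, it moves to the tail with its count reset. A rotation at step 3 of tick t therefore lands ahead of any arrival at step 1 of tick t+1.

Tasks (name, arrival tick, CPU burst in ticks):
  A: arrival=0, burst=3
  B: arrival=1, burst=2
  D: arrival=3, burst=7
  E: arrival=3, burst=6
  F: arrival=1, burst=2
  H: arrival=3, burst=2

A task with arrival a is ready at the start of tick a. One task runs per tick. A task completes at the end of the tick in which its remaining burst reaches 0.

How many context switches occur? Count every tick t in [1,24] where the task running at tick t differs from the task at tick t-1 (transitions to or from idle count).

t=0: queue=[A] q_used=0 → run A
t=1: queue=[A,B,F] q_used=1 → run A
t=2: queue=[A,B,F] q_used=2 → run A
t=3: queue=[B,F,D,E,H] q_used=0 → run B
t=4: queue=[B,F,D,E,H] q_used=1 → run B
t=5: queue=[F,D,E,H] q_used=0 → run F
t=6: queue=[F,D,E,H] q_used=1 → run F
t=7: queue=[D,E,H] q_used=0 → run D
t=8: queue=[D,E,H] q_used=1 → run D
t=9: queue=[D,E,H] q_used=2 → run D
t=10: queue=[E,H,D] q_used=0 → run E
t=11: queue=[E,H,D] q_used=1 → run E
t=12: queue=[E,H,D] q_used=2 → run E
t=13: queue=[H,D,E] q_used=0 → run H
t=14: queue=[H,D,E] q_used=1 → run H
t=15: queue=[D,E] q_used=0 → run D
t=16: queue=[D,E] q_used=1 → run D
t=17: queue=[D,E] q_used=2 → run D
t=18: queue=[E,D] q_used=0 → run E
t=19: queue=[E,D] q_used=1 → run E
t=20: queue=[E,D] q_used=2 → run E
t=21: queue=[D] q_used=0 → run D
t=22: (idle)
t=23: (idle)
t=24: (idle)

context switches = 9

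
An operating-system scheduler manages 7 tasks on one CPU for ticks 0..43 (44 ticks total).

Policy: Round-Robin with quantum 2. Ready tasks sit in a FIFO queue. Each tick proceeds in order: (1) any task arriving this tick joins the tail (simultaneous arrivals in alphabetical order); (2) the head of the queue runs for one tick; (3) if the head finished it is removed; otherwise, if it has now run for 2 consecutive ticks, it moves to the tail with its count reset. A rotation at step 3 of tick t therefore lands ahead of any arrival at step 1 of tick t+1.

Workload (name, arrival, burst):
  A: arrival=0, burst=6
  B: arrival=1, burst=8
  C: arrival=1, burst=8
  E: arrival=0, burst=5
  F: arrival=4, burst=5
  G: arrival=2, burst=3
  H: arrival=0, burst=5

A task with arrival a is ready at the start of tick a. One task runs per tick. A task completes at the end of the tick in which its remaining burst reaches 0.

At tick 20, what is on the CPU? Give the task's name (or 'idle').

t=0: queue=[A,E,H] q_used=0 → run A
t=1: queue=[A,E,H,B,C] q_used=1 → run A
t=2: queue=[E,H,B,C,A,G] q_used=0 → run E
t=3: queue=[E,H,B,C,A,G] q_used=1 → run E
t=4: queue=[H,B,C,A,G,E,F] q_used=0 → run H
t=5: queue=[H,B,C,A,G,E,F] q_used=1 → run H
t=6: queue=[B,C,A,G,E,F,H] q_used=0 → run B
t=7: queue=[B,C,A,G,E,F,H] q_used=1 → run B
t=8: queue=[C,A,G,E,F,H,B] q_used=0 → run C
t=9: queue=[C,A,G,E,F,H,B] q_used=1 → run C
t=10: queue=[A,G,E,F,H,B,C] q_used=0 → run A
t=11: queue=[A,G,E,F,H,B,C] q_used=1 → run A
t=12: queue=[G,E,F,H,B,C,A] q_used=0 → run G
t=13: queue=[G,E,F,H,B,C,A] q_used=1 → run G
t=14: queue=[E,F,H,B,C,A,G] q_used=0 → run E
t=15: queue=[E,F,H,B,C,A,G] q_used=1 → run E
t=16: queue=[F,H,B,C,A,G,E] q_used=0 → run F
t=17: queue=[F,H,B,C,A,G,E] q_used=1 → run F
t=18: queue=[H,B,C,A,G,E,F] q_used=0 → run H
t=19: queue=[H,B,C,A,G,E,F] q_used=1 → run H
t=20: queue=[B,C,A,G,E,F,H] q_used=0 → run B
t=21: queue=[B,C,A,G,E,F,H] q_used=1 → run B
t=22: queue=[C,A,G,E,F,H,B] q_used=0 → run C
t=23: queue=[C,A,G,E,F,H,B] q_used=1 → run C
t=24: queue=[A,G,E,F,H,B,C] q_used=0 → run A
t=25: queue=[A,G,E,F,H,B,C] q_used=1 → run A
t=26: queue=[G,E,F,H,B,C] q_used=0 → run G
t=27: queue=[E,F,H,B,C] q_used=0 → run E
t=28: queue=[F,H,B,C] q_used=0 → run F
t=29: queue=[F,H,B,C] q_used=1 → run F
t=30: queue=[H,B,C,F] q_used=0 → run H
t=31: queue=[B,C,F] q_used=0 → run B
t=32: queue=[B,C,F] q_used=1 → run B
t=33: queue=[C,F,B] q_used=0 → run C
t=34: queue=[C,F,B] q_used=1 → run C
t=35: queue=[F,B,C] q_used=0 → run F
t=36: queue=[B,C] q_used=0 → run B
t=37: queue=[B,C] q_used=1 → run B
t=38: queue=[C] q_used=0 → run C
t=39: queue=[C] q_used=1 → run C
t=40: (idle)
t=41: (idle)
t=42: (idle)
t=43: (idle)

running at tick 20 = B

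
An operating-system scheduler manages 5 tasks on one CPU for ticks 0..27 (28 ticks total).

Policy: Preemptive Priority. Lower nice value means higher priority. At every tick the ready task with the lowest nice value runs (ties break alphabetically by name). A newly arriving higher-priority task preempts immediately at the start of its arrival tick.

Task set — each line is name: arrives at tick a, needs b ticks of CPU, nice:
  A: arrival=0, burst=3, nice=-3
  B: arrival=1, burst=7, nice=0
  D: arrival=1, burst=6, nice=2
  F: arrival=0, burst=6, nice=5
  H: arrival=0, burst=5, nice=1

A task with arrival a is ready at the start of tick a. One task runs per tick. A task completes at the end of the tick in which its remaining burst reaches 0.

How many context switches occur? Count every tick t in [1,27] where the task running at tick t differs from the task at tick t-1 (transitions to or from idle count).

context switches = 5

t=0: ready={A,F,H} → run A
t=1: ready={A,B,D,F,H} → run A
t=2: ready={A,B,D,F,H} → run A
t=3: ready={B,D,F,H} → run B
t=4: ready={B,D,F,H} → run B
t=5: ready={B,D,F,H} → run B
t=6: ready={B,D,F,H} → run B
t=7: ready={B,D,F,H} → run B
t=8: ready={B,D,F,H} → run B
t=9: ready={B,D,F,H} → run B
t=10: ready={D,F,H} → run H
t=11: ready={D,F,H} → run H
t=12: ready={D,F,H} → run H
t=13: ready={D,F,H} → run H
t=14: ready={D,F,H} → run H
t=15: ready={D,F} → run D
t=16: ready={D,F} → run D
t=17: ready={D,F} → run D
t=18: ready={D,F} → run D
t=19: ready={D,F} → run D
t=20: ready={D,F} → run D
t=21: ready={F} → run F
t=22: ready={F} → run F
t=23: ready={F} → run F
t=24: ready={F} → run F
t=25: ready={F} → run F
t=26: ready={F} → run F
t=27: (idle)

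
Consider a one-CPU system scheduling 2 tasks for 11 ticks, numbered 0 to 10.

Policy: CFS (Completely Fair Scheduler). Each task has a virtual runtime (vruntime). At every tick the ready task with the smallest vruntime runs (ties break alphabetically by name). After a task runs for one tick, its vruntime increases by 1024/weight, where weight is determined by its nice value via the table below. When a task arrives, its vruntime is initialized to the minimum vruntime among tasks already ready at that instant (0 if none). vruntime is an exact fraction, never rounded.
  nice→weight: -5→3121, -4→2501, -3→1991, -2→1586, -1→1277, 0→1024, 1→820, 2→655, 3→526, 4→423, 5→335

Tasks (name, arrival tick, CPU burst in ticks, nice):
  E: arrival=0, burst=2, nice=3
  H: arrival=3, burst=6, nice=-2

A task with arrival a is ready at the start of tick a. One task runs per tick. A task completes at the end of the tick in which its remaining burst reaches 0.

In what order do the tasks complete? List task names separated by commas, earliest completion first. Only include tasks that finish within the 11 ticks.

completion order = E, H

t=0: vr[E=0] → run E
t=1: vr[E=512/263] → run E
t=2: (idle)
t=3: vr[H=0] → run H
t=4: vr[H=512/793] → run H
t=5: vr[H=1024/793] → run H
t=6: vr[H=1536/793] → run H
t=7: vr[H=2048/793] → run H
t=8: vr[H=2560/793] → run H
t=9: (idle)
t=10: (idle)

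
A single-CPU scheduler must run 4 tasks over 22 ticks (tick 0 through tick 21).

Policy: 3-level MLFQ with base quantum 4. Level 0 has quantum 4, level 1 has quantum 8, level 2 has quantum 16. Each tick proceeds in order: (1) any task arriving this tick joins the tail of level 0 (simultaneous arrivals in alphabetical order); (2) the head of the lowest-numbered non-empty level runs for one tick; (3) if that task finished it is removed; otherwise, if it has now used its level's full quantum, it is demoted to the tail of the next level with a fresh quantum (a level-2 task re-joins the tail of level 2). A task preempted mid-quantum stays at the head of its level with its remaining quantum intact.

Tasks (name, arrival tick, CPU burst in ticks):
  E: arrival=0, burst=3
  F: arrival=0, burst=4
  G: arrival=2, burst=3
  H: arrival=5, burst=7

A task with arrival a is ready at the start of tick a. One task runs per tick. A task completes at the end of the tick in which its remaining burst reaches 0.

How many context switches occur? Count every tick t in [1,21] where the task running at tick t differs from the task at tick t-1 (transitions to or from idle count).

context switches = 4

t=0: L0/L1/L2 = EF/-/- → run E
t=1: L0/L1/L2 = EF/-/- → run E
t=2: L0/L1/L2 = EFG/-/- → run E
t=3: L0/L1/L2 = FG/-/- → run F
t=4: L0/L1/L2 = FG/-/- → run F
t=5: L0/L1/L2 = FGH/-/- → run F
t=6: L0/L1/L2 = FGH/-/- → run F
t=7: L0/L1/L2 = GH/-/- → run G
t=8: L0/L1/L2 = GH/-/- → run G
t=9: L0/L1/L2 = GH/-/- → run G
t=10: L0/L1/L2 = H/-/- → run H
t=11: L0/L1/L2 = H/-/- → run H
t=12: L0/L1/L2 = H/-/- → run H
t=13: L0/L1/L2 = H/-/- → run H
t=14: L0/L1/L2 = -/H/- → run H
t=15: L0/L1/L2 = -/H/- → run H
t=16: L0/L1/L2 = -/H/- → run H
t=17: (idle)
t=18: (idle)
t=19: (idle)
t=20: (idle)
t=21: (idle)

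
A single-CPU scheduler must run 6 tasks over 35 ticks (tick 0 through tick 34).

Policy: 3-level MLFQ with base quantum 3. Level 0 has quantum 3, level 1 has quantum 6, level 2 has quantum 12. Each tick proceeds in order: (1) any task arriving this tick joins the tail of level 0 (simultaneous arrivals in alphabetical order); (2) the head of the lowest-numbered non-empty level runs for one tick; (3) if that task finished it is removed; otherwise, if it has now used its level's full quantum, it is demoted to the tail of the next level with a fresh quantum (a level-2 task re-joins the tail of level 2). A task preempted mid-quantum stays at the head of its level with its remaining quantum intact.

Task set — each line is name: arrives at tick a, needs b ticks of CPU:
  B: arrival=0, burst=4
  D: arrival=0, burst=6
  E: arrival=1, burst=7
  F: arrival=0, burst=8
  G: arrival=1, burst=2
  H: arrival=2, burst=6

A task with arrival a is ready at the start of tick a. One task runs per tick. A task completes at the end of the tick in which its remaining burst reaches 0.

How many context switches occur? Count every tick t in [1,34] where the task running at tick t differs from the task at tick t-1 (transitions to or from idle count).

t=0: L0/L1/L2 = BDF/-/- → run B
t=1: L0/L1/L2 = BDFEG/-/- → run B
t=2: L0/L1/L2 = BDFEGH/-/- → run B
t=3: L0/L1/L2 = DFEGH/B/- → run D
t=4: L0/L1/L2 = DFEGH/B/- → run D
t=5: L0/L1/L2 = DFEGH/B/- → run D
t=6: L0/L1/L2 = FEGH/BD/- → run F
t=7: L0/L1/L2 = FEGH/BD/- → run F
t=8: L0/L1/L2 = FEGH/BD/- → run F
t=9: L0/L1/L2 = EGH/BDF/- → run E
t=10: L0/L1/L2 = EGH/BDF/- → run E
t=11: L0/L1/L2 = EGH/BDF/- → run E
t=12: L0/L1/L2 = GH/BDFE/- → run G
t=13: L0/L1/L2 = GH/BDFE/- → run G
t=14: L0/L1/L2 = H/BDFE/- → run H
t=15: L0/L1/L2 = H/BDFE/- → run H
t=16: L0/L1/L2 = H/BDFE/- → run H
t=17: L0/L1/L2 = -/BDFEH/- → run B
t=18: L0/L1/L2 = -/DFEH/- → run D
t=19: L0/L1/L2 = -/DFEH/- → run D
t=20: L0/L1/L2 = -/DFEH/- → run D
t=21: L0/L1/L2 = -/FEH/- → run F
t=22: L0/L1/L2 = -/FEH/- → run F
t=23: L0/L1/L2 = -/FEH/- → run F
t=24: L0/L1/L2 = -/FEH/- → run F
t=25: L0/L1/L2 = -/FEH/- → run F
t=26: L0/L1/L2 = -/EH/- → run E
t=27: L0/L1/L2 = -/EH/- → run E
t=28: L0/L1/L2 = -/EH/- → run E
t=29: L0/L1/L2 = -/EH/- → run E
t=30: L0/L1/L2 = -/H/- → run H
t=31: L0/L1/L2 = -/H/- → run H
t=32: L0/L1/L2 = -/H/- → run H
t=33: (idle)
t=34: (idle)

context switches = 11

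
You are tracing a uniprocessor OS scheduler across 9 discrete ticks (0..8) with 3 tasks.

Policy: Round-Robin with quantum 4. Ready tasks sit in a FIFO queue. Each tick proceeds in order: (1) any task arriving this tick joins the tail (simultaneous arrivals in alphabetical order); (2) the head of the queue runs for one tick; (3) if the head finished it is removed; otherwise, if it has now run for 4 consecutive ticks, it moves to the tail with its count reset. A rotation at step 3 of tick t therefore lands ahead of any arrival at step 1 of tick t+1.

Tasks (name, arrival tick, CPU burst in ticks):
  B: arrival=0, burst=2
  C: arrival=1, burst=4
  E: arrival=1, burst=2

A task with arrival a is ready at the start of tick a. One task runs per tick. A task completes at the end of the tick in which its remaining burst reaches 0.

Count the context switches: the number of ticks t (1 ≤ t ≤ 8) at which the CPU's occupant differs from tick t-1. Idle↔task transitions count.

t=0: queue=[B] q_used=0 → run B
t=1: queue=[B,C,E] q_used=1 → run B
t=2: queue=[C,E] q_used=0 → run C
t=3: queue=[C,E] q_used=1 → run C
t=4: queue=[C,E] q_used=2 → run C
t=5: queue=[C,E] q_used=3 → run C
t=6: queue=[E] q_used=0 → run E
t=7: queue=[E] q_used=1 → run E
t=8: (idle)

context switches = 3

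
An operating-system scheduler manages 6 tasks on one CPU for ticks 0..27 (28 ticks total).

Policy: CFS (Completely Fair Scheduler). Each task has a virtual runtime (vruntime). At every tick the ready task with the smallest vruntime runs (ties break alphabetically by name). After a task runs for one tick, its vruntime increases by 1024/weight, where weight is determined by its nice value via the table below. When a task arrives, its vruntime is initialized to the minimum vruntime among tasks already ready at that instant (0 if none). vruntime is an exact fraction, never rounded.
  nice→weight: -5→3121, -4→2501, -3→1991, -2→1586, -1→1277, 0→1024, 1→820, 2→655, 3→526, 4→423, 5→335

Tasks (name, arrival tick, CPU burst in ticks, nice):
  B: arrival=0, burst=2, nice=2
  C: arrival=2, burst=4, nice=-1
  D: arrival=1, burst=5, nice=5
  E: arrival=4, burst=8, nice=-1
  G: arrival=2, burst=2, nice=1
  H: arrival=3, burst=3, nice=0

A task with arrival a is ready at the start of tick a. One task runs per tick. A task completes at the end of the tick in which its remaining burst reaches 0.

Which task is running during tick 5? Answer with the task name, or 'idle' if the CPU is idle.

t=0: vr[B=0] → run B
t=1: vr[B=1024/655 D=1024/655] → run B
t=2: vr[C=1024/655 D=1024/655 G=1024/655] → run C
t=3: vr[C=1978368/836435 D=1024/655 G=1024/655 H=1024/655] → run D
t=4: vr[C=1978368/836435 D=202752/43885 E=1024/655 G=1024/655 H=1024/655] → run E
t=5: vr[C=1978368/836435 D=202752/43885 E=1978368/836435 G=1024/655 H=1024/655] → run G
t=6: vr[C=1978368/836435 D=202752/43885 E=1978368/836435 G=15104/5371 H=1024/655] → run H
t=7: vr[C=1978368/836435 D=202752/43885 E=1978368/836435 G=15104/5371 H=1679/655] → run C
t=8: vr[C=2649088/836435 D=202752/43885 E=1978368/836435 G=15104/5371 H=1679/655] → run E
t=9: vr[C=2649088/836435 D=202752/43885 E=2649088/836435 G=15104/5371 H=1679/655] → run H
t=10: vr[C=2649088/836435 D=202752/43885 E=2649088/836435 G=15104/5371 H=2334/655] → run G
t=11: vr[C=2649088/836435 D=202752/43885 E=2649088/836435 H=2334/655] → run C
t=12: vr[C=3319808/836435 D=202752/43885 E=2649088/836435 H=2334/655] → run E
t=13: vr[C=3319808/836435 D=202752/43885 E=3319808/836435 H=2334/655] → run H
t=14: vr[C=3319808/836435 D=202752/43885 E=3319808/836435] → run C
t=15: vr[D=202752/43885 E=3319808/836435] → run E
t=16: vr[D=202752/43885 E=3990528/836435] → run D
t=17: vr[D=336896/43885 E=3990528/836435] → run E
t=18: vr[D=336896/43885 E=4661248/836435] → run E
t=19: vr[D=336896/43885 E=5331968/836435] → run E
t=20: vr[D=336896/43885 E=6002688/836435] → run E
t=21: vr[D=336896/43885] → run D
t=22: vr[D=94208/8777] → run D
t=23: vr[D=605184/43885] → run D
t=24: (idle)
t=25: (idle)
t=26: (idle)
t=27: (idle)

running at tick 5 = G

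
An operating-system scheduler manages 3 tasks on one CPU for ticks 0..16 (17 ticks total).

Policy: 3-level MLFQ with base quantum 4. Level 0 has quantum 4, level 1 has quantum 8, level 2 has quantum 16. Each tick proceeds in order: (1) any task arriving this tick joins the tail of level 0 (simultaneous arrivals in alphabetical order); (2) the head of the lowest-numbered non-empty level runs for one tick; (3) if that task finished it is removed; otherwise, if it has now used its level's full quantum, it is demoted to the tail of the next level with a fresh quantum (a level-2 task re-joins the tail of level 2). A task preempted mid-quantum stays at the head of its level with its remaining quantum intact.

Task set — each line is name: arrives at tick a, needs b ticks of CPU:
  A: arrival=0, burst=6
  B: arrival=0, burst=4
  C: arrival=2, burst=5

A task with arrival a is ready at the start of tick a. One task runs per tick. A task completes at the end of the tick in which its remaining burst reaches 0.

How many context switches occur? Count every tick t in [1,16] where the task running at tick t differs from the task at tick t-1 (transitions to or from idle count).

context switches = 5

t=0: L0/L1/L2 = AB/-/- → run A
t=1: L0/L1/L2 = AB/-/- → run A
t=2: L0/L1/L2 = ABC/-/- → run A
t=3: L0/L1/L2 = ABC/-/- → run A
t=4: L0/L1/L2 = BC/A/- → run B
t=5: L0/L1/L2 = BC/A/- → run B
t=6: L0/L1/L2 = BC/A/- → run B
t=7: L0/L1/L2 = BC/A/- → run B
t=8: L0/L1/L2 = C/A/- → run C
t=9: L0/L1/L2 = C/A/- → run C
t=10: L0/L1/L2 = C/A/- → run C
t=11: L0/L1/L2 = C/A/- → run C
t=12: L0/L1/L2 = -/AC/- → run A
t=13: L0/L1/L2 = -/AC/- → run A
t=14: L0/L1/L2 = -/C/- → run C
t=15: (idle)
t=16: (idle)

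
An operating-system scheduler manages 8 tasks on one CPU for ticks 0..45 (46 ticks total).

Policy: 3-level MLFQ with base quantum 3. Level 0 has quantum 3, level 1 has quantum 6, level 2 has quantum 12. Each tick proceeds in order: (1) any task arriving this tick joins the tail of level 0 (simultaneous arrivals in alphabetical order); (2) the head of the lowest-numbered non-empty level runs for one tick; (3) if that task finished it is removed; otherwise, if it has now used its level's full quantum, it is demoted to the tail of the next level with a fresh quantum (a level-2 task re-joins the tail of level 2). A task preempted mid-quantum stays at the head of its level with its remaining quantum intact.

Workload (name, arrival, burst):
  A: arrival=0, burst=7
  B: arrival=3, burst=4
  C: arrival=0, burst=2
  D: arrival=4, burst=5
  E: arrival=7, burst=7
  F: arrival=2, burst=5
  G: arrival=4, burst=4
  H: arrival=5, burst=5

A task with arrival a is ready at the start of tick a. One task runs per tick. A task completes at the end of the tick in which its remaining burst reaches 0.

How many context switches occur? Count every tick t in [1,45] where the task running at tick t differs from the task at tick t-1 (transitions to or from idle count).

context switches = 15

t=0: L0/L1/L2 = AC/-/- → run A
t=1: L0/L1/L2 = AC/-/- → run A
t=2: L0/L1/L2 = ACF/-/- → run A
t=3: L0/L1/L2 = CFB/A/- → run C
t=4: L0/L1/L2 = CFBDG/A/- → run C
t=5: L0/L1/L2 = FBDGH/A/- → run F
t=6: L0/L1/L2 = FBDGH/A/- → run F
t=7: L0/L1/L2 = FBDGHE/A/- → run F
t=8: L0/L1/L2 = BDGHE/AF/- → run B
t=9: L0/L1/L2 = BDGHE/AF/- → run B
t=10: L0/L1/L2 = BDGHE/AF/- → run B
t=11: L0/L1/L2 = DGHE/AFB/- → run D
t=12: L0/L1/L2 = DGHE/AFB/- → run D
t=13: L0/L1/L2 = DGHE/AFB/- → run D
t=14: L0/L1/L2 = GHE/AFBD/- → run G
t=15: L0/L1/L2 = GHE/AFBD/- → run G
t=16: L0/L1/L2 = GHE/AFBD/- → run G
t=17: L0/L1/L2 = HE/AFBDG/- → run H
t=18: L0/L1/L2 = HE/AFBDG/- → run H
t=19: L0/L1/L2 = HE/AFBDG/- → run H
t=20: L0/L1/L2 = E/AFBDGH/- → run E
t=21: L0/L1/L2 = E/AFBDGH/- → run E
t=22: L0/L1/L2 = E/AFBDGH/- → run E
t=23: L0/L1/L2 = -/AFBDGHE/- → run A
t=24: L0/L1/L2 = -/AFBDGHE/- → run A
t=25: L0/L1/L2 = -/AFBDGHE/- → run A
t=26: L0/L1/L2 = -/AFBDGHE/- → run A
t=27: L0/L1/L2 = -/FBDGHE/- → run F
t=28: L0/L1/L2 = -/FBDGHE/- → run F
t=29: L0/L1/L2 = -/BDGHE/- → run B
t=30: L0/L1/L2 = -/DGHE/- → run D
t=31: L0/L1/L2 = -/DGHE/- → run D
t=32: L0/L1/L2 = -/GHE/- → run G
t=33: L0/L1/L2 = -/HE/- → run H
t=34: L0/L1/L2 = -/HE/- → run H
t=35: L0/L1/L2 = -/E/- → run E
t=36: L0/L1/L2 = -/E/- → run E
t=37: L0/L1/L2 = -/E/- → run E
t=38: L0/L1/L2 = -/E/- → run E
t=39: (idle)
t=40: (idle)
t=41: (idle)
t=42: (idle)
t=43: (idle)
t=44: (idle)
t=45: (idle)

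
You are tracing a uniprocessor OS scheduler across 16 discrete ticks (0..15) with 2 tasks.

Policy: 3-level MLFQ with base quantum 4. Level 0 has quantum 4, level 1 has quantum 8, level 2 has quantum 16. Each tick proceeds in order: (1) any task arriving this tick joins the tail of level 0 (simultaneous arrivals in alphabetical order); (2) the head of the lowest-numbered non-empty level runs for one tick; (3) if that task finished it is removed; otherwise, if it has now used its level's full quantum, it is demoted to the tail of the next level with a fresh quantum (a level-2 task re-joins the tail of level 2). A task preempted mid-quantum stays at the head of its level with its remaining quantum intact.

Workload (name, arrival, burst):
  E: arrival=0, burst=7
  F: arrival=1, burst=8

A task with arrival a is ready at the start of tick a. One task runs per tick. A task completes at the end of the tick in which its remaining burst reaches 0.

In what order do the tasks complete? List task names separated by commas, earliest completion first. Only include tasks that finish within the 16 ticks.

t=0: L0/L1/L2 = E/-/- → run E
t=1: L0/L1/L2 = EF/-/- → run E
t=2: L0/L1/L2 = EF/-/- → run E
t=3: L0/L1/L2 = EF/-/- → run E
t=4: L0/L1/L2 = F/E/- → run F
t=5: L0/L1/L2 = F/E/- → run F
t=6: L0/L1/L2 = F/E/- → run F
t=7: L0/L1/L2 = F/E/- → run F
t=8: L0/L1/L2 = -/EF/- → run E
t=9: L0/L1/L2 = -/EF/- → run E
t=10: L0/L1/L2 = -/EF/- → run E
t=11: L0/L1/L2 = -/F/- → run F
t=12: L0/L1/L2 = -/F/- → run F
t=13: L0/L1/L2 = -/F/- → run F
t=14: L0/L1/L2 = -/F/- → run F
t=15: (idle)

completion order = E, F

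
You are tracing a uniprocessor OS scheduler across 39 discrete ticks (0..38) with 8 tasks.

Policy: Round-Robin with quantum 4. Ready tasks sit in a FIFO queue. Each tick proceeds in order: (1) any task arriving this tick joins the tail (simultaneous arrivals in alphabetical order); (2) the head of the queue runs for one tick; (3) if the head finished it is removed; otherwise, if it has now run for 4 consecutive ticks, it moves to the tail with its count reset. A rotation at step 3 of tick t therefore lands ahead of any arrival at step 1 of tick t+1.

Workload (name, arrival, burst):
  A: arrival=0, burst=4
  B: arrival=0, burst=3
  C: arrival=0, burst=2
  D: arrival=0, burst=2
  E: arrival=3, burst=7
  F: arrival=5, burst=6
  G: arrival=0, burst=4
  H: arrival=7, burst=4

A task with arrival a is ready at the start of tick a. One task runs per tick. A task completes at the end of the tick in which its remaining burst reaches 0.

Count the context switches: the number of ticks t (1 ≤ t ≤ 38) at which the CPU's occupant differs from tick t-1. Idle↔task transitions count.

t=0: queue=[A,B,C,D,G] q_used=0 → run A
t=1: queue=[A,B,C,D,G] q_used=1 → run A
t=2: queue=[A,B,C,D,G] q_used=2 → run A
t=3: queue=[A,B,C,D,G,E] q_used=3 → run A
t=4: queue=[B,C,D,G,E] q_used=0 → run B
t=5: queue=[B,C,D,G,E,F] q_used=1 → run B
t=6: queue=[B,C,D,G,E,F] q_used=2 → run B
t=7: queue=[C,D,G,E,F,H] q_used=0 → run C
t=8: queue=[C,D,G,E,F,H] q_used=1 → run C
t=9: queue=[D,G,E,F,H] q_used=0 → run D
t=10: queue=[D,G,E,F,H] q_used=1 → run D
t=11: queue=[G,E,F,H] q_used=0 → run G
t=12: queue=[G,E,F,H] q_used=1 → run G
t=13: queue=[G,E,F,H] q_used=2 → run G
t=14: queue=[G,E,F,H] q_used=3 → run G
t=15: queue=[E,F,H] q_used=0 → run E
t=16: queue=[E,F,H] q_used=1 → run E
t=17: queue=[E,F,H] q_used=2 → run E
t=18: queue=[E,F,H] q_used=3 → run E
t=19: queue=[F,H,E] q_used=0 → run F
t=20: queue=[F,H,E] q_used=1 → run F
t=21: queue=[F,H,E] q_used=2 → run F
t=22: queue=[F,H,E] q_used=3 → run F
t=23: queue=[H,E,F] q_used=0 → run H
t=24: queue=[H,E,F] q_used=1 → run H
t=25: queue=[H,E,F] q_used=2 → run H
t=26: queue=[H,E,F] q_used=3 → run H
t=27: queue=[E,F] q_used=0 → run E
t=28: queue=[E,F] q_used=1 → run E
t=29: queue=[E,F] q_used=2 → run E
t=30: queue=[F] q_used=0 → run F
t=31: queue=[F] q_used=1 → run F
t=32: (idle)
t=33: (idle)
t=34: (idle)
t=35: (idle)
t=36: (idle)
t=37: (idle)
t=38: (idle)

context switches = 10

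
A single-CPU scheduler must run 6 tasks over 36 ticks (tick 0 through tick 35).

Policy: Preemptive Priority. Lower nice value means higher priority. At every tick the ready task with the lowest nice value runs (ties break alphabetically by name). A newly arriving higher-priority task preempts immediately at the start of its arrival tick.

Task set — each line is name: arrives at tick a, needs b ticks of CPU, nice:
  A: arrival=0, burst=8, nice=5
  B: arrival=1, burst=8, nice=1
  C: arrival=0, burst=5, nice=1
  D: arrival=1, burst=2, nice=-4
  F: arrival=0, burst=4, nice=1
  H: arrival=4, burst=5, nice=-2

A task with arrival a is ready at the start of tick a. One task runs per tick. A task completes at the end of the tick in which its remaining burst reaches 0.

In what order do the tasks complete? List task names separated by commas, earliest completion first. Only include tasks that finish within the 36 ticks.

t=0: ready={A,C,F} → run C
t=1: ready={A,B,C,D,F} → run D
t=2: ready={A,B,C,D,F} → run D
t=3: ready={A,B,C,F} → run B
t=4: ready={A,B,C,F,H} → run H
t=5: ready={A,B,C,F,H} → run H
t=6: ready={A,B,C,F,H} → run H
t=7: ready={A,B,C,F,H} → run H
t=8: ready={A,B,C,F,H} → run H
t=9: ready={A,B,C,F} → run B
t=10: ready={A,B,C,F} → run B
t=11: ready={A,B,C,F} → run B
t=12: ready={A,B,C,F} → run B
t=13: ready={A,B,C,F} → run B
t=14: ready={A,B,C,F} → run B
t=15: ready={A,B,C,F} → run B
t=16: ready={A,C,F} → run C
t=17: ready={A,C,F} → run C
t=18: ready={A,C,F} → run C
t=19: ready={A,C,F} → run C
t=20: ready={A,F} → run F
t=21: ready={A,F} → run F
t=22: ready={A,F} → run F
t=23: ready={A,F} → run F
t=24: ready={A} → run A
t=25: ready={A} → run A
t=26: ready={A} → run A
t=27: ready={A} → run A
t=28: ready={A} → run A
t=29: ready={A} → run A
t=30: ready={A} → run A
t=31: ready={A} → run A
t=32: (idle)
t=33: (idle)
t=34: (idle)
t=35: (idle)

completion order = D, H, B, C, F, A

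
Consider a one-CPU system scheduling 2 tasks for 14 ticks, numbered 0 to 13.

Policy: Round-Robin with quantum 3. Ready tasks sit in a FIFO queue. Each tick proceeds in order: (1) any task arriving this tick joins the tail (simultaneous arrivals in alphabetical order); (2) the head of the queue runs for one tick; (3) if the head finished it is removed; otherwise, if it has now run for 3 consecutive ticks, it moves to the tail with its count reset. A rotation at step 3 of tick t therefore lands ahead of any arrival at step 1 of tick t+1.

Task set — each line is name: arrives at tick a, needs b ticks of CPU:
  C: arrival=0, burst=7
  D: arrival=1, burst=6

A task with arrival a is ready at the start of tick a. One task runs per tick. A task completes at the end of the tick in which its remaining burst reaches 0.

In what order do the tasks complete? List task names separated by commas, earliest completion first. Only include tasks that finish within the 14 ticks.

t=0: queue=[C] q_used=0 → run C
t=1: queue=[C,D] q_used=1 → run C
t=2: queue=[C,D] q_used=2 → run C
t=3: queue=[D,C] q_used=0 → run D
t=4: queue=[D,C] q_used=1 → run D
t=5: queue=[D,C] q_used=2 → run D
t=6: queue=[C,D] q_used=0 → run C
t=7: queue=[C,D] q_used=1 → run C
t=8: queue=[C,D] q_used=2 → run C
t=9: queue=[D,C] q_used=0 → run D
t=10: queue=[D,C] q_used=1 → run D
t=11: queue=[D,C] q_used=2 → run D
t=12: queue=[C] q_used=0 → run C
t=13: (idle)

completion order = D, C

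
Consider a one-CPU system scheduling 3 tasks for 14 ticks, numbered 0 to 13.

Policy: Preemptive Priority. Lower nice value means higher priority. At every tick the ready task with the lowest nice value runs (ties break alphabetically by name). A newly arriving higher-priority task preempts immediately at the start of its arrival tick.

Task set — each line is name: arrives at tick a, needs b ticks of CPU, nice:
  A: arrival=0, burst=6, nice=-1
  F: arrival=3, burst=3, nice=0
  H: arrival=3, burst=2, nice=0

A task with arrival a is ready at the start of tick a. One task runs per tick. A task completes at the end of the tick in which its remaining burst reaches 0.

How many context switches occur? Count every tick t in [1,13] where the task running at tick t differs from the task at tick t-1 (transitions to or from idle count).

t=0: ready={A} → run A
t=1: ready={A} → run A
t=2: ready={A} → run A
t=3: ready={A,F,H} → run A
t=4: ready={A,F,H} → run A
t=5: ready={A,F,H} → run A
t=6: ready={F,H} → run F
t=7: ready={F,H} → run F
t=8: ready={F,H} → run F
t=9: ready={H} → run H
t=10: ready={H} → run H
t=11: (idle)
t=12: (idle)
t=13: (idle)

context switches = 3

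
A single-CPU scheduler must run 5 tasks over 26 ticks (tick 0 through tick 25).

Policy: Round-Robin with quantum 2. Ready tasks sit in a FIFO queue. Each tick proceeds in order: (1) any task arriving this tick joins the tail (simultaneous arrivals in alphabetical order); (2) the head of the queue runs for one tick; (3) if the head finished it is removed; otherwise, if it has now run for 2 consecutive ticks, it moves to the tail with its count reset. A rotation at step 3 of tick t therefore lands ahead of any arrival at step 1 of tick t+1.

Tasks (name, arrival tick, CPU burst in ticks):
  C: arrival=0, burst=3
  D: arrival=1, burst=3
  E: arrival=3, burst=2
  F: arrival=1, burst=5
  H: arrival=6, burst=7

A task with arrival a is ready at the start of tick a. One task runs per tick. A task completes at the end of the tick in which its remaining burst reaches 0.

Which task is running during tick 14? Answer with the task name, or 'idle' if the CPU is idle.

t=0: queue=[C] q_used=0 → run C
t=1: queue=[C,D,F] q_used=1 → run C
t=2: queue=[D,F,C] q_used=0 → run D
t=3: queue=[D,F,C,E] q_used=1 → run D
t=4: queue=[F,C,E,D] q_used=0 → run F
t=5: queue=[F,C,E,D] q_used=1 → run F
t=6: queue=[C,E,D,F,H] q_used=0 → run C
t=7: queue=[E,D,F,H] q_used=0 → run E
t=8: queue=[E,D,F,H] q_used=1 → run E
t=9: queue=[D,F,H] q_used=0 → run D
t=10: queue=[F,H] q_used=0 → run F
t=11: queue=[F,H] q_used=1 → run F
t=12: queue=[H,F] q_used=0 → run H
t=13: queue=[H,F] q_used=1 → run H
t=14: queue=[F,H] q_used=0 → run F
t=15: queue=[H] q_used=0 → run H
t=16: queue=[H] q_used=1 → run H
t=17: queue=[H] q_used=0 → run H
t=18: queue=[H] q_used=1 → run H
t=19: queue=[H] q_used=0 → run H
t=20: (idle)
t=21: (idle)
t=22: (idle)
t=23: (idle)
t=24: (idle)
t=25: (idle)

running at tick 14 = F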